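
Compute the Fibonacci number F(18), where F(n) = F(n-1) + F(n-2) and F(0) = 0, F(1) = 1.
Computing the sequence terms:
0, 1, 1, 2, 3, 5, 8, 13, 21, 34, 55, 89, 144, 233, 377, 610, 987, 1597, 2584

2584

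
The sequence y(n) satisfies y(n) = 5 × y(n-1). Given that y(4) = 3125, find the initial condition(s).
In general y(n) = 5ⁿ · y(0). At n = 4: y(0) = y(4) / 5^4 = 3125 / 625 = 5.

y(0) = 5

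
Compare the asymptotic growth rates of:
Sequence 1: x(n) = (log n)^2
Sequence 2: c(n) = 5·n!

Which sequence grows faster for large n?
Comparing growth rates:
Growth-rate hierarchy: log n ≺ any polynomial ≺ any exponential cⁿ (c>1) ≺ n! ≺ nⁿ.
factorial dominates polylogarithmic (log n)^2 asymptotically.

c(n) grows faster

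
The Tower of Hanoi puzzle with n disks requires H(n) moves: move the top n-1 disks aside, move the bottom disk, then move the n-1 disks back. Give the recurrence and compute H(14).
Moving n disks = move the top n-1 disks aside (H(n-1) moves) + move the largest disk (1 move) + move the n-1 disks back on top (H(n-1) moves), so H(n) = 2H(n-1) + 1, with H(1) = 1 (a single disk takes one move).
First terms: 1, 3, 7, 15, 31, 63, … — each is one less than a power of 2. Indeed H(n) + 1 = 2(H(n-1) + 1) with H(1) + 1 = 2, so H(n) + 1 = 2ⁿ and H(n) = 2ⁿ - 1.
Hence H(14) = 2^14 - 1 = 16384 - 1 = 16383.

H(n) = 2H(n-1) + 1, H(1) = 1; H(14) = 16383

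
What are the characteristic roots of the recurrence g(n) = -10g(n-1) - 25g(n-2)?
Substitute g(n) = rⁿ and divide through by rⁿ⁻²: r² + 10r + 25 = 0
Factor: (r + 5)² = 0, so r = -5 (double root).
General solution: g(n) = (A + Bn)·(-5)ⁿ

Characteristic: r² + 10r + 25 = 0, Roots: r = -5 (double root)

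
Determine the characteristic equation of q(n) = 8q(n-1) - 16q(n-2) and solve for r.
Substitute q(n) = rⁿ and divide through by rⁿ⁻²: r² - 8r + 16 = 0
Factor: (r - 4)² = 0, so r = 4 (double root).
General solution: q(n) = (A + Bn)·4ⁿ

Characteristic: r² - 8r + 16 = 0, Roots: r = 4 (double root)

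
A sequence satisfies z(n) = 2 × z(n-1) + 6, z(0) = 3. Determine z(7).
Computing step by step:
z(0) = 3
z(1) = 2 × 3 + 6 = 12
z(2) = 2 × 12 + 6 = 30
z(3) = 2 × 30 + 6 = 66
z(4) = 2 × 66 + 6 = 138
z(5) = 2 × 138 + 6 = 282
z(6) = 2 × 282 + 6 = 570
z(7) = 2 × 570 + 6 = 1146

1146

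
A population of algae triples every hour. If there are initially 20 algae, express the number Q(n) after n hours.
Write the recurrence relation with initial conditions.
Each hour multiplies the count by 3, so the count after n hours depends only on the count after n-1 hours: Q(n) = 3 × Q(n-1). The starting count gives Q(0) = 20.
Unrolling n times gives the closed form Q(n) = 20 × 3ⁿ.

Q(n) = 3 × Q(n-1), Q(0) = 20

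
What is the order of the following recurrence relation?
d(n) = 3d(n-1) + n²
The order is the largest lag k for which d(n-k) appears. Here the deepest term is d(n-1) (the n² term is non-homogeneous and does not affect the order), so the order is 1.

Order 1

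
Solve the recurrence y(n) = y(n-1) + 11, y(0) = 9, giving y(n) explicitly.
Recurrence: y(n) = y(n-1) + 11, initial: y(0) = 9.
Each step adds 11, so y(n) = y(0) + 11n = 11n + 9.

y(n) = 11n + 9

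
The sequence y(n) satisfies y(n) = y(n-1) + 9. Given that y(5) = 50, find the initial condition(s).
y(5) = y(0) + 5·9, so y(0) = 50 - 45 = 5.

y(0) = 5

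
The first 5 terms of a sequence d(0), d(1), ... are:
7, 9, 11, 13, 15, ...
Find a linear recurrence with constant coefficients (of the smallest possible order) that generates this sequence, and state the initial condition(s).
Look for the lowest-order linear relation among consecutive terms.
Observation: consecutive differences are constant (= 2).
Check at n=2: 1·9 + 2 = 11. ✓

d(n) = d(n-1) + 2, d(0) = 7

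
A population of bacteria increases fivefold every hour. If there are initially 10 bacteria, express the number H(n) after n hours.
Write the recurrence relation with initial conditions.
Each hour multiplies the count by 5, so the count after n hours depends only on the count after n-1 hours: H(n) = 5 × H(n-1). The starting count gives H(0) = 10.
Unrolling n times gives the closed form H(n) = 10 × 5ⁿ.

H(n) = 5 × H(n-1), H(0) = 10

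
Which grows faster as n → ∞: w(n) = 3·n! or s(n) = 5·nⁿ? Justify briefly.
Comparing growth rates:
Growth-rate hierarchy: log n ≺ any polynomial ≺ any exponential cⁿ (c>1) ≺ n! ≺ nⁿ.
super-exponential nⁿ dominates factorial asymptotically.

s(n) grows faster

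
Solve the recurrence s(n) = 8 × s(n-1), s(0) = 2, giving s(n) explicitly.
Recurrence: s(n) = 8 × s(n-1), initial: s(0) = 2.
Each term is 8 times the previous, so this is geometric with ratio 8. After n steps: s(n) = s(0)·8ⁿ = 2·8ⁿ.

s(n) = 2·8ⁿ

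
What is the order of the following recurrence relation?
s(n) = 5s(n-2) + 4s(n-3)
The order is the largest lag k for which s(n-k) appears. Here the deepest term is s(n-3), so the order is 3.

Order 3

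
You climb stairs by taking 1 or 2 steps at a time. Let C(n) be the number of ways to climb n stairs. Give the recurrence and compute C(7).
Condition on the size of the last step (1 to 2): before it there were n-1, …, n-2 stairs climbed, and these cases are disjoint, so C(n) = C(n-1) + C(n-2) (Fibonacci-type sequence).
Initial conditions by direct count (compositions of i into parts ≤ 2): C(1) = 1; C(2) = 2.
Iterating the recurrence: C(3) = 3, C(4) = 5, C(5) = 8, C(6) = 13, C(7) = 21.

C(n) = C(n-1) + C(n-2), C(1) = 1, C(2) = 2; C(7) = 21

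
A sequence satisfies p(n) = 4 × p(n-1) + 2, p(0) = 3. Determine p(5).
Computing step by step:
p(0) = 3
p(1) = 4 × 3 + 2 = 14
p(2) = 4 × 14 + 2 = 58
p(3) = 4 × 58 + 2 = 234
p(4) = 4 × 234 + 2 = 938
p(5) = 4 × 938 + 2 = 3754

3754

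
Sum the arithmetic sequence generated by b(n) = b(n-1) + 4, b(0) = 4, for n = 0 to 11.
Computing the sequence terms: 4, 8, 12, 16, 20, 24, 28, 32, 36, 40, 44, 48
Adding these values together:

312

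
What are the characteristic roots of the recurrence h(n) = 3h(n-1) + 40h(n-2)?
Substitute h(n) = rⁿ and divide through by rⁿ⁻²: r² - 3r - 40 = 0
Factor: (r - 8)(r + 5) = 0, so r = 8, -5.
General solution: h(n) = A·8ⁿ + B·(-5)ⁿ

Characteristic: r² - 3r - 40 = 0, Roots: r = 8, -5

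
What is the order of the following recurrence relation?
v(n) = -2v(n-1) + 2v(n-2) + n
The order is the largest lag k for which v(n-k) appears. Here the deepest term is v(n-2) (the n term is non-homogeneous and does not affect the order), so the order is 2.

Order 2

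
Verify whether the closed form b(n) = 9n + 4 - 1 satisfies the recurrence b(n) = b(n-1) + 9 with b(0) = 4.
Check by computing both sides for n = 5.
From the recurrence with b(0) = 4:
  b(0) = 4, b(1) = 13, b(2) = 22, b(3) = 31, b(4) = 40, b(5) = 49
  so the recurrence gives b(5) = 49.
From the proposed closed form b(n) = 9n + 4 - 1:
  b(5) = 48.
The recurrence gives 49 but the closed form gives 48, so the closed form does not satisfy the recurrence.

No, the closed form is incorrect.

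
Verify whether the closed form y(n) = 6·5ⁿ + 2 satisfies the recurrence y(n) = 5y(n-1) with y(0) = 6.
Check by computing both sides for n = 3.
From the recurrence with y(0) = 6:
  y(0) = 6, y(1) = 30, y(2) = 150, y(3) = 750
  so the recurrence gives y(3) = 750.
From the proposed closed form y(n) = 6·5ⁿ + 2:
  y(3) = 752.
The recurrence gives 750 but the closed form gives 752, so the closed form does not satisfy the recurrence.

No, the closed form is incorrect.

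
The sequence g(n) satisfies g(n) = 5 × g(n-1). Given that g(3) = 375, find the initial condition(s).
In general g(n) = 5ⁿ · g(0). At n = 3: g(0) = g(3) / 5^3 = 375 / 125 = 3.

g(0) = 3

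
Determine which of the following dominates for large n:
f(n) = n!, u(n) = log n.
Comparing growth rates:
Growth-rate hierarchy: log n ≺ any polynomial ≺ any exponential cⁿ (c>1) ≺ n! ≺ nⁿ.
factorial dominates logarithmic asymptotically.

f(n) grows faster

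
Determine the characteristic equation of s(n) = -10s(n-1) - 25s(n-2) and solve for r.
Substitute s(n) = rⁿ and divide through by rⁿ⁻²: r² + 10r + 25 = 0
Factor: (r + 5)² = 0, so r = -5 (double root).
General solution: s(n) = (A + Bn)·(-5)ⁿ

Characteristic: r² + 10r + 25 = 0, Roots: r = -5 (double root)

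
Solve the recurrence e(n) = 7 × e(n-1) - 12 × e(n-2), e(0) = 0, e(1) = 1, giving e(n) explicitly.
Recurrence: e(n) = 7 × e(n-1) - 12 × e(n-2), initial: e(0) = 0, e(1) = 1.
Characteristic equation: r² - 7r + 12 = 0, which factors as (r - 4)(r - 3) = 0, so r = 4, 3. General solution e(n) = A·4ⁿ + B·3ⁿ. From e(0) = 0: A + B = 0. From e(1) = 1: 4A + 3B = 1. Solving gives A = 1, B = -1.

e(n) = 4ⁿ - 3ⁿ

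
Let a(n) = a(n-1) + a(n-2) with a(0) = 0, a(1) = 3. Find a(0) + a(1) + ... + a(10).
Computing the sequence terms: 0, 3, 3, 6, 9, 15, 24, 39, 63, 102, 165
Adding these values together:

429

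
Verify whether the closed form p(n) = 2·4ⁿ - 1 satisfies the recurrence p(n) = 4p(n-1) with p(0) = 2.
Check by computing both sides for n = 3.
From the recurrence with p(0) = 2:
  p(0) = 2, p(1) = 8, p(2) = 32, p(3) = 128
  so the recurrence gives p(3) = 128.
From the proposed closed form p(n) = 2·4ⁿ - 1:
  p(3) = 127.
The recurrence gives 128 but the closed form gives 127, so the closed form does not satisfy the recurrence.

No, the closed form is incorrect.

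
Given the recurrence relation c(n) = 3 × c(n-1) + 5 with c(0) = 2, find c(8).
Computing step by step:
c(0) = 2
c(1) = 3 × 2 + 5 = 11
c(2) = 3 × 11 + 5 = 38
c(3) = 3 × 38 + 5 = 119
c(4) = 3 × 119 + 5 = 362
c(5) = 3 × 362 + 5 = 1091
c(6) = 3 × 1091 + 5 = 3278
c(7) = 3 × 3278 + 5 = 9839
c(8) = 3 × 9839 + 5 = 29522

29522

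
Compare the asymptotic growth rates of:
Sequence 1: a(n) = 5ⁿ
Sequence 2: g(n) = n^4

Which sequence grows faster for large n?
Comparing growth rates:
Growth-rate hierarchy: log n ≺ any polynomial ≺ any exponential cⁿ (c>1) ≺ n! ≺ nⁿ.
exponential base 5 dominates polynomial degree 4 asymptotically.

a(n) grows faster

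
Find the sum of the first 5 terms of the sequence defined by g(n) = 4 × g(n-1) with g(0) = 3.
Computing the sequence terms: 3, 12, 48, 192, 768
Adding these values together:

1023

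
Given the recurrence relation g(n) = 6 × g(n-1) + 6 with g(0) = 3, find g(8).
Computing step by step:
g(0) = 3
g(1) = 6 × 3 + 6 = 24
g(2) = 6 × 24 + 6 = 150
g(3) = 6 × 150 + 6 = 906
g(4) = 6 × 906 + 6 = 5442
g(5) = 6 × 5442 + 6 = 32658
g(6) = 6 × 32658 + 6 = 195954
g(7) = 6 × 195954 + 6 = 1175730
g(8) = 6 × 1175730 + 6 = 7054386

7054386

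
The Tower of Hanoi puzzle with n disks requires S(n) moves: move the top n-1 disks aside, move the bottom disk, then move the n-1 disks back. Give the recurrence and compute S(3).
Moving n disks = move the top n-1 disks aside (S(n-1) moves) + move the largest disk (1 move) + move the n-1 disks back on top (S(n-1) moves), so S(n) = 2S(n-1) + 1, with S(1) = 1 (a single disk takes one move).
First terms: 1, 3, 7, … — each is one less than a power of 2. Indeed S(n) + 1 = 2(S(n-1) + 1) with S(1) + 1 = 2, so S(n) + 1 = 2ⁿ and S(n) = 2ⁿ - 1.
Hence S(3) = 2^3 - 1 = 8 - 1 = 7.

S(n) = 2S(n-1) + 1, S(1) = 1; S(3) = 7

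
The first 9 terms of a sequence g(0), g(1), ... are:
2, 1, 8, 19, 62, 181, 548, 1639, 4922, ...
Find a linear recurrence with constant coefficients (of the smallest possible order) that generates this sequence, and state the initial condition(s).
Look for the lowest-order linear relation among consecutive terms.
Observation: g(n) - 2·g(n-1) - (3)·g(n-2) = 0 holds for the shown terms, and no order-1 relation g(n) = α·g(n-1) + β fits.
Check at n=3: 2·8 + (3)·1 = 19. ✓

g(n) = 2g(n-1) + 3g(n-2), g(0) = 2, g(1) = 1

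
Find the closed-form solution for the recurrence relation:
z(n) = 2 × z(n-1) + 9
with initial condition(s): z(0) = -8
Recurrence: z(n) = 2 × z(n-1) + 9, initial: z(0) = -8.
Try z(n) = A·2ⁿ + C. Substituting: A·2ⁿ + C = 2(A·2ⁿ⁻¹ + C) + 9 = A·2ⁿ + 2C + 9, so C = 2C + 9, giving C = -9. Then z(0) = A - 9 = -8 gives A = 1.

z(n) = 2ⁿ - 9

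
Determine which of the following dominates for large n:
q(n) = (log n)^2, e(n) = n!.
Comparing growth rates:
Growth-rate hierarchy: log n ≺ any polynomial ≺ any exponential cⁿ (c>1) ≺ n! ≺ nⁿ.
factorial dominates polylogarithmic (log n)^2 asymptotically.

e(n) grows faster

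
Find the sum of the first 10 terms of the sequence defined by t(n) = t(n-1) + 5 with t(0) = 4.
Computing the sequence terms: 4, 9, 14, 19, 24, 29, 34, 39, 44, 49
Adding these values together:

265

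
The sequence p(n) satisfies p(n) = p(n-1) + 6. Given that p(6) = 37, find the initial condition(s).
p(6) = p(0) + 6·6, so p(0) = 37 - 36 = 1.

p(0) = 1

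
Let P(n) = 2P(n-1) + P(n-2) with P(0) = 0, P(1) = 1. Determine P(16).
Computing the sequence terms:
0, 1, 2, 5, 12, 29, 70, 169, 408, 985, 2378, 5741, 13860, 33461, 80782, 195025, 470832

470832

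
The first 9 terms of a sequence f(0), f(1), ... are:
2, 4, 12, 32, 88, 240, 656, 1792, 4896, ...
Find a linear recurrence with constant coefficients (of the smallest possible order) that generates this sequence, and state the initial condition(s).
Look for the lowest-order linear relation among consecutive terms.
Observation: f(n) - 2·f(n-1) - (2)·f(n-2) = 0 holds for the shown terms, and no order-1 relation f(n) = α·f(n-1) + β fits.
Check at n=3: 2·12 + (2)·4 = 32. ✓

f(n) = 2f(n-1) + 2f(n-2), f(0) = 2, f(1) = 4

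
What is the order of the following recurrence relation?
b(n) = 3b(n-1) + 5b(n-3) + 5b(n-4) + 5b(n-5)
The order is the largest lag k for which b(n-k) appears. Here the deepest term is b(n-5), so the order is 5.

Order 5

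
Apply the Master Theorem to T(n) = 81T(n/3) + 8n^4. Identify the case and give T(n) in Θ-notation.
Master Theorem template: T(n) = a·T(n/b) + f(n).
Here: a=81, b=3, f(n)=8n^4
Compute log_b(a) = log_3(81) = 4.
f(n) = 8n^4 = Θ(n^4). Case 2: T(n) = Θ(n^4 log n).

Case 2: T(n) = Θ(n^4 log n)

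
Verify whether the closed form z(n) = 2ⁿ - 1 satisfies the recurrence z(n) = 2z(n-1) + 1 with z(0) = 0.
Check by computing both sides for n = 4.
From the recurrence with z(0) = 0:
  z(0) = 0, z(1) = 1, z(2) = 3, z(3) = 7, z(4) = 15
  so the recurrence gives z(4) = 15.
From the proposed closed form z(n) = 2ⁿ - 1:
  z(4) = 15.
Both sides give 15 at n = 4, and the initial condition(s) match, so the closed form is consistent.

Yes, the closed form is correct.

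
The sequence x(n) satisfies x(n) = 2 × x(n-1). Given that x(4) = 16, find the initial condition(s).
In general x(n) = 2ⁿ · x(0). At n = 4: x(0) = x(4) / 2^4 = 16 / 16 = 1.

x(0) = 1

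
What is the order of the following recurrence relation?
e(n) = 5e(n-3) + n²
The order is the largest lag k for which e(n-k) appears. Here the deepest term is e(n-3) (the n² term is non-homogeneous and does not affect the order), so the order is 3.

Order 3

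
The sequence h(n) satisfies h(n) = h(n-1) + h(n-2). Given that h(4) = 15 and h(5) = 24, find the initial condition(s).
Work backwards using h(k) = h(k+2) - h(k+1):
h(3) = h(5) - h(4) = 24 - 15 = 9
h(2) = h(4) - h(3) = 15 - 9 = 6
h(1) = h(3) - h(2) = 9 - 6 = 3
h(0) = h(2) - h(1) = 6 - 3 = 3

h(0) = 3, h(1) = 3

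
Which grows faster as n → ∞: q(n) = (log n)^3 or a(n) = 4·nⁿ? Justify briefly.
Comparing growth rates:
Growth-rate hierarchy: log n ≺ any polynomial ≺ any exponential cⁿ (c>1) ≺ n! ≺ nⁿ.
super-exponential nⁿ dominates polylogarithmic (log n)^3 asymptotically.

a(n) grows faster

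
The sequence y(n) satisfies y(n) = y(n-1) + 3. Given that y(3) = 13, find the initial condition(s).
y(3) = y(0) + 3·3, so y(0) = 13 - 9 = 4.

y(0) = 4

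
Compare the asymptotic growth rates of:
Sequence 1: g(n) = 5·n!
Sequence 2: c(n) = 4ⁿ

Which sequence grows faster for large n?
Comparing growth rates:
Growth-rate hierarchy: log n ≺ any polynomial ≺ any exponential cⁿ (c>1) ≺ n! ≺ nⁿ.
factorial dominates exponential base 4 asymptotically.

g(n) grows faster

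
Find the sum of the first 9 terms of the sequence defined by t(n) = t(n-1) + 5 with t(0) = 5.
Computing the sequence terms: 5, 10, 15, 20, 25, 30, 35, 40, 45
Adding these values together:

225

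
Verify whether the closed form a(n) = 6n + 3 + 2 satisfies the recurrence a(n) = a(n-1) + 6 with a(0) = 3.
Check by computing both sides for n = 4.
From the recurrence with a(0) = 3:
  a(0) = 3, a(1) = 9, a(2) = 15, a(3) = 21, a(4) = 27
  so the recurrence gives a(4) = 27.
From the proposed closed form a(n) = 6n + 3 + 2:
  a(4) = 29.
The recurrence gives 27 but the closed form gives 29, so the closed form does not satisfy the recurrence.

No, the closed form is incorrect.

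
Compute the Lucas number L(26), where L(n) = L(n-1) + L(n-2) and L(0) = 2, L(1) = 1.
Computing the sequence terms:
2, 1, 3, 4, 7, 11, 18, 29, 47, 76, 123, 199, 322, 521, 843, 1364, 2207, 3571, 5778, 9349, 15127, 24476, 39603, 64079, 103682, 167761, 271443

271443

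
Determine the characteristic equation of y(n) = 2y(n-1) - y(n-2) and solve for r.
Substitute y(n) = rⁿ and divide through by rⁿ⁻²: r² - 2r + 1 = 0
Factor: (r - 1)² = 0, so r = 1 (double root).
General solution: y(n) = (A + Bn)·1ⁿ

Characteristic: r² - 2r + 1 = 0, Roots: r = 1 (double root)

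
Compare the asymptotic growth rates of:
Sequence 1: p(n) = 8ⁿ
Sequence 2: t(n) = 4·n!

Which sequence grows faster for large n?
Comparing growth rates:
Growth-rate hierarchy: log n ≺ any polynomial ≺ any exponential cⁿ (c>1) ≺ n! ≺ nⁿ.
factorial dominates exponential base 8 asymptotically.

t(n) grows faster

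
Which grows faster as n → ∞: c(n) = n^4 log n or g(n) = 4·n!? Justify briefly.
Comparing growth rates:
Growth-rate hierarchy: log n ≺ any polynomial ≺ any exponential cⁿ (c>1) ≺ n! ≺ nⁿ.
factorial dominates polynomial degree 4 (with log factor) asymptotically.

g(n) grows faster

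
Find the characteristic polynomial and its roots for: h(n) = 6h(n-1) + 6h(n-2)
Substitute h(n) = rⁿ and divide through by rⁿ⁻²: r² - 6r - 6 = 0
Discriminant: 6² + 4·6 = 60, not a perfect square, so by the quadratic formula r = (6 ± √60)/2.
General solution: h(n) = A·r₁ⁿ + B·r₂ⁿ where r₁,r₂ = (6 ± √60)/2

Characteristic: r² - 6r - 6 = 0, Roots: r = (6 ± √60)/2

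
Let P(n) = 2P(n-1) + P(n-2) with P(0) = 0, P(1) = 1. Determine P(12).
Computing the sequence terms:
0, 1, 2, 5, 12, 29, 70, 169, 408, 985, 2378, 5741, 13860

13860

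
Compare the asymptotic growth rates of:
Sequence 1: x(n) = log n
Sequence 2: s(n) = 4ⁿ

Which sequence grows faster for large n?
Comparing growth rates:
Growth-rate hierarchy: log n ≺ any polynomial ≺ any exponential cⁿ (c>1) ≺ n! ≺ nⁿ.
exponential base 4 dominates logarithmic asymptotically.

s(n) grows faster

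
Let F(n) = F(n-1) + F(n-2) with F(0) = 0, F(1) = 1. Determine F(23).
Computing the sequence terms:
0, 1, 1, 2, 3, 5, 8, 13, 21, 34, 55, 89, 144, 233, 377, 610, 987, 1597, 2584, 4181, 6765, 10946, 17711, 28657

28657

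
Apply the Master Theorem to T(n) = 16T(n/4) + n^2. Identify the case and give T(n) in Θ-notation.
Master Theorem template: T(n) = a·T(n/b) + f(n).
Here: a=16, b=4, f(n)=n^2
Compute log_b(a) = log_4(16) = 2.
f(n) = n^2 = Θ(n^2). Case 2: T(n) = Θ(n^2 log n).

Case 2: T(n) = Θ(n^2 log n)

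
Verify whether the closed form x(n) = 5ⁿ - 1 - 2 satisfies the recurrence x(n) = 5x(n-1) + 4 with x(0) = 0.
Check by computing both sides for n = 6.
From the recurrence with x(0) = 0:
  x(0) = 0, x(1) = 4, x(2) = 24, x(3) = 124, x(4) = 624, x(5) = 3124, x(6) = 15624
  so the recurrence gives x(6) = 15624.
From the proposed closed form x(n) = 5ⁿ - 1 - 2:
  x(6) = 15622.
The recurrence gives 15624 but the closed form gives 15622, so the closed form does not satisfy the recurrence.

No, the closed form is incorrect.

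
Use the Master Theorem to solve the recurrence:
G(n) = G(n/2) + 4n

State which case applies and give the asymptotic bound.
Master Theorem template: G(n) = a·G(n/b) + f(n).
Here: a=1, b=2, f(n)=4n
Compute log_b(a) = log_2(1) = 0.
f(n) = 4n = Ω(n^(0+ε)) with ε = 1, and the regularity condition holds (a·f(n/b) = (a/b^1)·f(n) with a/b^1 = 2^-1 < 1). Case 3: G(n) = Θ(f(n)) = Θ(n).

Case 3: G(n) = Θ(n)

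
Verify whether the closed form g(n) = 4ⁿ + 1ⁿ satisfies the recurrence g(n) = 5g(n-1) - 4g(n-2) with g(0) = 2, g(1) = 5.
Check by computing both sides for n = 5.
From the recurrence with g(0) = 2, g(1) = 5:
  g(0) = 2, g(1) = 5, g(2) = 17, g(3) = 65, g(4) = 257, g(5) = 1025
  so the recurrence gives g(5) = 1025.
From the proposed closed form g(n) = 4ⁿ + 1ⁿ:
  g(5) = 1025.
Both sides give 1025 at n = 5, and the initial condition(s) match, so the closed form is consistent.

Yes, the closed form is correct.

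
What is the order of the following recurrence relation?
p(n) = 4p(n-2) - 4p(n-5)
The order is the largest lag k for which p(n-k) appears. Here the deepest term is p(n-5), so the order is 5.

Order 5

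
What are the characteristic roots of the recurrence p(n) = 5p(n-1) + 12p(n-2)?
Substitute p(n) = rⁿ and divide through by rⁿ⁻²: r² - 5r - 12 = 0
Discriminant: 5² + 4·12 = 73, not a perfect square, so by the quadratic formula r = (5 ± √73)/2.
General solution: p(n) = A·r₁ⁿ + B·r₂ⁿ where r₁,r₂ = (5 ± √73)/2

Characteristic: r² - 5r - 12 = 0, Roots: r = (5 ± √73)/2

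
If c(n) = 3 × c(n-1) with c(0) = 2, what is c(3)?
Computing step by step:
c(0) = 2
c(1) = 3 × 2 = 6
c(2) = 3 × 6 = 18
c(3) = 3 × 18 = 54

54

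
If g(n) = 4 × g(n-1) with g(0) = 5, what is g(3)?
Computing step by step:
g(0) = 5
g(1) = 4 × 5 = 20
g(2) = 4 × 20 = 80
g(3) = 4 × 80 = 320

320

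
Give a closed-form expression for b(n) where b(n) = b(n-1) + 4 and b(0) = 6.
Recurrence: b(n) = b(n-1) + 4, initial: b(0) = 6.
Each step adds 4, so b(n) = b(0) + 4n = 4n + 6.

b(n) = 4n + 6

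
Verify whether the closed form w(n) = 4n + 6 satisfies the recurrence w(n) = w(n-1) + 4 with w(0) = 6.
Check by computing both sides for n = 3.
From the recurrence with w(0) = 6:
  w(0) = 6, w(1) = 10, w(2) = 14, w(3) = 18
  so the recurrence gives w(3) = 18.
From the proposed closed form w(n) = 4n + 6:
  w(3) = 18.
Both sides give 18 at n = 3, and the initial condition(s) match, so the closed form is consistent.

Yes, the closed form is correct.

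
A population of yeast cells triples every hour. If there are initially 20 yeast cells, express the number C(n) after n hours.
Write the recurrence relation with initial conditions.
Each hour multiplies the count by 3, so the count after n hours depends only on the count after n-1 hours: C(n) = 3 × C(n-1). The starting count gives C(0) = 20.
Unrolling n times gives the closed form C(n) = 20 × 3ⁿ.

C(n) = 3 × C(n-1), C(0) = 20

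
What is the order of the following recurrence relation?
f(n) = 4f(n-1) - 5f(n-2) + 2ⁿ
The order is the largest lag k for which f(n-k) appears. Here the deepest term is f(n-2) (the 2ⁿ term is non-homogeneous and does not affect the order), so the order is 2.

Order 2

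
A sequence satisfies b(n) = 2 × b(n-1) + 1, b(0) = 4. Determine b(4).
Computing step by step:
b(0) = 4
b(1) = 2 × 4 + 1 = 9
b(2) = 2 × 9 + 1 = 19
b(3) = 2 × 19 + 1 = 39
b(4) = 2 × 39 + 1 = 79

79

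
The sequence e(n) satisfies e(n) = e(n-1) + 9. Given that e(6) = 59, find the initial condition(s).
e(6) = e(0) + 6·9, so e(0) = 59 - 54 = 5.

e(0) = 5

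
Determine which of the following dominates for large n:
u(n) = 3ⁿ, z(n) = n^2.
Comparing growth rates:
Growth-rate hierarchy: log n ≺ any polynomial ≺ any exponential cⁿ (c>1) ≺ n! ≺ nⁿ.
exponential base 3 dominates polynomial degree 2 asymptotically.

u(n) grows faster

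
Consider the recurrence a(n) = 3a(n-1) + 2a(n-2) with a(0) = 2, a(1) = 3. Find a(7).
Computing the sequence terms:
2, 3, 13, 45, 161, 573, 2041, 7269

7269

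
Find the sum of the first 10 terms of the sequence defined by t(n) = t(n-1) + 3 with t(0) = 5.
Computing the sequence terms: 5, 8, 11, 14, 17, 20, 23, 26, 29, 32
Adding these values together:

185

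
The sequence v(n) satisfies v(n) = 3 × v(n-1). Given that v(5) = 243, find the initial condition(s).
In general v(n) = 3ⁿ · v(0). At n = 5: v(0) = v(5) / 3^5 = 243 / 243 = 1.

v(0) = 1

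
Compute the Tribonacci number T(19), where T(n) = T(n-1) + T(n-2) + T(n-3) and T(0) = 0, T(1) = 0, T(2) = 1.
Computing the sequence terms:
0, 0, 1, 1, 2, 4, 7, 13, 24, 44, 81, 149, 274, 504, 927, 1705, 3136, 5768, 10609, 19513

19513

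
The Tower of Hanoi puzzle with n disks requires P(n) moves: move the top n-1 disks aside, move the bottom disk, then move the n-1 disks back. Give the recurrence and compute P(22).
Moving n disks = move the top n-1 disks aside (P(n-1) moves) + move the largest disk (1 move) + move the n-1 disks back on top (P(n-1) moves), so P(n) = 2P(n-1) + 1, with P(1) = 1 (a single disk takes one move).
First terms: 1, 3, 7, 15, 31, 63, … — each is one less than a power of 2. Indeed P(n) + 1 = 2(P(n-1) + 1) with P(1) + 1 = 2, so P(n) + 1 = 2ⁿ and P(n) = 2ⁿ - 1.
Hence P(22) = 2^22 - 1 = 4194304 - 1 = 4194303.

P(n) = 2P(n-1) + 1, P(1) = 1; P(22) = 4194303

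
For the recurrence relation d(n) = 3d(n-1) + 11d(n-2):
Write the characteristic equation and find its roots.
Substitute d(n) = rⁿ and divide through by rⁿ⁻²: r² - 3r - 11 = 0
Discriminant: 3² + 4·11 = 53, not a perfect square, so by the quadratic formula r = (3 ± √53)/2.
General solution: d(n) = A·r₁ⁿ + B·r₂ⁿ where r₁,r₂ = (3 ± √53)/2

Characteristic: r² - 3r - 11 = 0, Roots: r = (3 ± √53)/2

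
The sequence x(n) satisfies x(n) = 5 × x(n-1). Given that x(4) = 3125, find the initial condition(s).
In general x(n) = 5ⁿ · x(0). At n = 4: x(0) = x(4) / 5^4 = 3125 / 625 = 5.

x(0) = 5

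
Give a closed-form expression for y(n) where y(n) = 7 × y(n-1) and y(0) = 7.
Recurrence: y(n) = 7 × y(n-1), initial: y(0) = 7.
Each term is 7 times the previous, so this is geometric with ratio 7. After n steps: y(n) = y(0)·7ⁿ = 7·7ⁿ.

y(n) = 7·7ⁿ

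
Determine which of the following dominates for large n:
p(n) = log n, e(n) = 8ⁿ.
Comparing growth rates:
Growth-rate hierarchy: log n ≺ any polynomial ≺ any exponential cⁿ (c>1) ≺ n! ≺ nⁿ.
exponential base 8 dominates logarithmic asymptotically.

e(n) grows faster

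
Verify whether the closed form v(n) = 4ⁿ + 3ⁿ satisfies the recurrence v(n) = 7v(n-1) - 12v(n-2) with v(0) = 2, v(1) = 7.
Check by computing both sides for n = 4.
From the recurrence with v(0) = 2, v(1) = 7:
  v(0) = 2, v(1) = 7, v(2) = 25, v(3) = 91, v(4) = 337
  so the recurrence gives v(4) = 337.
From the proposed closed form v(n) = 4ⁿ + 3ⁿ:
  v(4) = 337.
Both sides give 337 at n = 4, and the initial condition(s) match, so the closed form is consistent.

Yes, the closed form is correct.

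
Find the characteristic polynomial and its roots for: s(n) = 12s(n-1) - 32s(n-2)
Substitute s(n) = rⁿ and divide through by rⁿ⁻²: r² - 12r + 32 = 0
Factor: (r - 8)(r - 4) = 0, so r = 8, 4.
General solution: s(n) = A·8ⁿ + B·4ⁿ

Characteristic: r² - 12r + 32 = 0, Roots: r = 8, 4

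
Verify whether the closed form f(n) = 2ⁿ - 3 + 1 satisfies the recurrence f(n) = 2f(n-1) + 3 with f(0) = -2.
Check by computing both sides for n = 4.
From the recurrence with f(0) = -2:
  f(0) = -2, f(1) = -1, f(2) = 1, f(3) = 5, f(4) = 13
  so the recurrence gives f(4) = 13.
From the proposed closed form f(n) = 2ⁿ - 3 + 1:
  f(4) = 14.
The recurrence gives 13 but the closed form gives 14, so the closed form does not satisfy the recurrence.

No, the closed form is incorrect.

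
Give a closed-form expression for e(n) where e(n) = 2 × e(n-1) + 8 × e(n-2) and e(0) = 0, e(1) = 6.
Recurrence: e(n) = 2 × e(n-1) + 8 × e(n-2), initial: e(0) = 0, e(1) = 6.
Characteristic equation: r² - 2r - 8 = 0, which factors as (r - 4)(r + 2) = 0, so r = 4, -2. General solution e(n) = A·4ⁿ + B·(-2)ⁿ. From e(0) = 0: A + B = 0. From e(1) = 6: 4A - 2B = 6. Solving gives A = 1, B = -1.

e(n) = 4ⁿ - (-2)ⁿ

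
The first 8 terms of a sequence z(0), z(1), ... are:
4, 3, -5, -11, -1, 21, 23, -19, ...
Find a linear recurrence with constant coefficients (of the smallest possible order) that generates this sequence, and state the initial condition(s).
Look for the lowest-order linear relation among consecutive terms.
Observation: z(n) - 1·z(n-1) - (-2)·z(n-2) = 0 holds for the shown terms, and no order-1 relation z(n) = α·z(n-1) + β fits.
Check at n=3: 1·-5 + (-2)·3 = -11. ✓

z(n) = z(n-1) - 2z(n-2), z(0) = 4, z(1) = 3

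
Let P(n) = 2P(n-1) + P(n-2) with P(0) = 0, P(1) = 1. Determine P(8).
Computing the sequence terms:
0, 1, 2, 5, 12, 29, 70, 169, 408

408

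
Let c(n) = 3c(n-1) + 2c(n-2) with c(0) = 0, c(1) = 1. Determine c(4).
Computing the sequence terms:
0, 1, 3, 11, 39

39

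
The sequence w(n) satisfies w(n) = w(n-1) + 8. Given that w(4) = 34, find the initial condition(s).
w(4) = w(0) + 4·8, so w(0) = 34 - 32 = 2.

w(0) = 2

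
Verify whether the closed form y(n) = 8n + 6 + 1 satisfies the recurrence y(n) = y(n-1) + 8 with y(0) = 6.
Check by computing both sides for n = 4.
From the recurrence with y(0) = 6:
  y(0) = 6, y(1) = 14, y(2) = 22, y(3) = 30, y(4) = 38
  so the recurrence gives y(4) = 38.
From the proposed closed form y(n) = 8n + 6 + 1:
  y(4) = 39.
The recurrence gives 38 but the closed form gives 39, so the closed form does not satisfy the recurrence.

No, the closed form is incorrect.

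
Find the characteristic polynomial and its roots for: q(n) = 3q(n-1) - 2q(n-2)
Substitute q(n) = rⁿ and divide through by rⁿ⁻²: r² - 3r + 2 = 0
Factor: (r - 1)(r - 2) = 0, so r = 1, 2.
General solution: q(n) = A·1ⁿ + B·2ⁿ

Characteristic: r² - 3r + 2 = 0, Roots: r = 1, 2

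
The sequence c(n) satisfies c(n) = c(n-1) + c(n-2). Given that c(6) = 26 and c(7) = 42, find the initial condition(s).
Work backwards using c(k) = c(k+2) - c(k+1):
c(5) = c(7) - c(6) = 42 - 26 = 16
c(4) = c(6) - c(5) = 26 - 16 = 10
c(3) = c(5) - c(4) = 16 - 10 = 6
c(2) = c(4) - c(3) = 10 - 6 = 4
c(1) = c(3) - c(2) = 6 - 4 = 2
c(0) = c(2) - c(1) = 4 - 2 = 2

c(0) = 2, c(1) = 2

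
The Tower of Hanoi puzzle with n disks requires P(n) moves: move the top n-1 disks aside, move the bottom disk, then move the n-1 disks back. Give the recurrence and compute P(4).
Moving n disks = move the top n-1 disks aside (P(n-1) moves) + move the largest disk (1 move) + move the n-1 disks back on top (P(n-1) moves), so P(n) = 2P(n-1) + 1, with P(1) = 1 (a single disk takes one move).
First terms: 1, 3, 7, 15, … — each is one less than a power of 2. Indeed P(n) + 1 = 2(P(n-1) + 1) with P(1) + 1 = 2, so P(n) + 1 = 2ⁿ and P(n) = 2ⁿ - 1.
Hence P(4) = 2^4 - 1 = 16 - 1 = 15.

P(n) = 2P(n-1) + 1, P(1) = 1; P(4) = 15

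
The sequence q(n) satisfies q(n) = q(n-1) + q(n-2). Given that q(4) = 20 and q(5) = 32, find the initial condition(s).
Work backwards using q(k) = q(k+2) - q(k+1):
q(3) = q(5) - q(4) = 32 - 20 = 12
q(2) = q(4) - q(3) = 20 - 12 = 8
q(1) = q(3) - q(2) = 12 - 8 = 4
q(0) = q(2) - q(1) = 8 - 4 = 4

q(0) = 4, q(1) = 4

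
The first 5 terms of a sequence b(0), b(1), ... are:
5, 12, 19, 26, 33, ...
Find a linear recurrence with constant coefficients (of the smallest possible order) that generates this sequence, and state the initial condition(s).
Look for the lowest-order linear relation among consecutive terms.
Observation: consecutive differences are constant (= 7).
Check at n=2: 1·12 + 7 = 19. ✓

b(n) = b(n-1) + 7, b(0) = 5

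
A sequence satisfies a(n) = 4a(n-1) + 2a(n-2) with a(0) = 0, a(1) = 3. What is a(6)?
Computing the sequence terms:
0, 3, 12, 54, 240, 1068, 4752

4752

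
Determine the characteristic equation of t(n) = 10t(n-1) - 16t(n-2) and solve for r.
Substitute t(n) = rⁿ and divide through by rⁿ⁻²: r² - 10r + 16 = 0
Factor: (r - 8)(r - 2) = 0, so r = 8, 2.
General solution: t(n) = A·8ⁿ + B·2ⁿ

Characteristic: r² - 10r + 16 = 0, Roots: r = 8, 2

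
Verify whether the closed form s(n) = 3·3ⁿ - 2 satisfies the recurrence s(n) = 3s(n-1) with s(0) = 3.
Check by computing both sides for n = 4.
From the recurrence with s(0) = 3:
  s(0) = 3, s(1) = 9, s(2) = 27, s(3) = 81, s(4) = 243
  so the recurrence gives s(4) = 243.
From the proposed closed form s(n) = 3·3ⁿ - 2:
  s(4) = 241.
The recurrence gives 243 but the closed form gives 241, so the closed form does not satisfy the recurrence.

No, the closed form is incorrect.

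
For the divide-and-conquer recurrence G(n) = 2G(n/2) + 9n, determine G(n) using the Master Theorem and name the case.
Master Theorem template: G(n) = a·G(n/b) + f(n).
Here: a=2, b=2, f(n)=9n
Compute log_b(a) = log_2(2) = 1.
f(n) = 9n = Θ(n). Case 2: G(n) = Θ(n log n).

Case 2: G(n) = Θ(n log n)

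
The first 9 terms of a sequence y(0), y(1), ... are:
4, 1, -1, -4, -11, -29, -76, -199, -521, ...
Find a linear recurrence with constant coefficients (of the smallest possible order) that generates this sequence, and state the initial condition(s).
Look for the lowest-order linear relation among consecutive terms.
Observation: y(n) - 3·y(n-1) - (-1)·y(n-2) = 0 holds for the shown terms, and no order-1 relation y(n) = α·y(n-1) + β fits.
Check at n=3: 3·-1 + (-1)·1 = -4. ✓

y(n) = 3y(n-1) - y(n-2), y(0) = 4, y(1) = 1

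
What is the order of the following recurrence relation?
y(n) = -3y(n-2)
The order is the largest lag k for which y(n-k) appears. Here the deepest term is y(n-2), so the order is 2.

Order 2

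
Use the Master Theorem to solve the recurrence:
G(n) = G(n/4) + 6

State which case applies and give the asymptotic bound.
Master Theorem template: G(n) = a·G(n/b) + f(n).
Here: a=1, b=4, f(n)=6
Compute log_b(a) = log_4(1) = 0.
f(n) = 6 = Θ(1). Case 2: G(n) = Θ(log n).

Case 2: G(n) = Θ(log n)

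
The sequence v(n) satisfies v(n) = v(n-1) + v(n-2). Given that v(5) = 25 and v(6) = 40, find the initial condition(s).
Work backwards using v(k) = v(k+2) - v(k+1):
v(4) = v(6) - v(5) = 40 - 25 = 15
v(3) = v(5) - v(4) = 25 - 15 = 10
v(2) = v(4) - v(3) = 15 - 10 = 5
v(1) = v(3) - v(2) = 10 - 5 = 5
v(0) = v(2) - v(1) = 5 - 5 = 0

v(0) = 0, v(1) = 5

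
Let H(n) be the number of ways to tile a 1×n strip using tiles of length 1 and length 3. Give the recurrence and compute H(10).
Condition on the last tile: it has length 1 (leaving a 1×(n-1) strip) or length 3 (leaving a 1×(n-3) strip), so H(n) = H(n-1) + H(n-3) (order-3 linear recurrence).
For 0 ≤ i < 3 only unit tiles fit, so H(i) = 1.
Iterating the recurrence: H(3) = 2, H(4) = 3, H(5) = 4, H(6) = 6, H(7) = 9, H(8) = 13, H(9) = 19, H(10) = 28.

H(n) = H(n-1) + H(n-3), with H(i) = 1 for 0 ≤ i < 3; H(10) = 28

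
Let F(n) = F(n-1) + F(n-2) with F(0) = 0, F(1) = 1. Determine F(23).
Computing the sequence terms:
0, 1, 1, 2, 3, 5, 8, 13, 21, 34, 55, 89, 144, 233, 377, 610, 987, 1597, 2584, 4181, 6765, 10946, 17711, 28657

28657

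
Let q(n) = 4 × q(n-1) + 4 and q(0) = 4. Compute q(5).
Computing step by step:
q(0) = 4
q(1) = 4 × 4 + 4 = 20
q(2) = 4 × 20 + 4 = 84
q(3) = 4 × 84 + 4 = 340
q(4) = 4 × 340 + 4 = 1364
q(5) = 4 × 1364 + 4 = 5460

5460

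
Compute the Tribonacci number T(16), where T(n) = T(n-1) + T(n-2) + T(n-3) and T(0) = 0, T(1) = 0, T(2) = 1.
Computing the sequence terms:
0, 0, 1, 1, 2, 4, 7, 13, 24, 44, 81, 149, 274, 504, 927, 1705, 3136

3136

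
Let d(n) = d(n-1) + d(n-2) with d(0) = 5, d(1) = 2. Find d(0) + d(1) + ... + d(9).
Computing the sequence terms: 5, 2, 7, 9, 16, 25, 41, 66, 107, 173
Adding these values together:

451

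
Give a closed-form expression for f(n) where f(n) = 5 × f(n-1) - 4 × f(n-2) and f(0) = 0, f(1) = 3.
Recurrence: f(n) = 5 × f(n-1) - 4 × f(n-2), initial: f(0) = 0, f(1) = 3.
Characteristic equation: r² - 5r + 4 = 0, which factors as (r - 4)(r - 1) = 0, so r = 4, 1. General solution f(n) = A·4ⁿ + B·1ⁿ. From f(0) = 0: A + B = 0. From f(1) = 3: 4A + 1B = 3. Solving gives A = 1, B = -1.

f(n) = 4ⁿ - 1ⁿ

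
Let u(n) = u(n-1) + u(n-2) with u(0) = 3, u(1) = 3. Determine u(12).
Computing the sequence terms:
3, 3, 6, 9, 15, 24, 39, 63, 102, 165, 267, 432, 699

699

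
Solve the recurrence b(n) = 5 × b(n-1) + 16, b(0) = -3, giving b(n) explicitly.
Recurrence: b(n) = 5 × b(n-1) + 16, initial: b(0) = -3.
Try b(n) = A·5ⁿ + C. Substituting: A·5ⁿ + C = 5(A·5ⁿ⁻¹ + C) + 16 = A·5ⁿ + 5C + 16, so C = 5C + 16, giving C = -4. Then b(0) = A - 4 = -3 gives A = 1.

b(n) = 5ⁿ - 4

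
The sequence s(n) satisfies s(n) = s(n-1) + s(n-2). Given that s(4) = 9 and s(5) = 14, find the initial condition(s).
Work backwards using s(k) = s(k+2) - s(k+1):
s(3) = s(5) - s(4) = 14 - 9 = 5
s(2) = s(4) - s(3) = 9 - 5 = 4
s(1) = s(3) - s(2) = 5 - 4 = 1
s(0) = s(2) - s(1) = 4 - 1 = 3

s(0) = 3, s(1) = 1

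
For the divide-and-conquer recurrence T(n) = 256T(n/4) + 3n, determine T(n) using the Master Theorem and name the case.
Master Theorem template: T(n) = a·T(n/b) + f(n).
Here: a=256, b=4, f(n)=3n
Compute log_b(a) = log_4(256) = 4.
f(n) = 3n = O(n^(4-ε)) with ε = 3. Case 1: T(n) = Θ(n^log_b(a)) = Θ(n^4).

Case 1: T(n) = Θ(n^4)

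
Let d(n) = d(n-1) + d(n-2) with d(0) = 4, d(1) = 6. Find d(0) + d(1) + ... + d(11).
Computing the sequence terms: 4, 6, 10, 16, 26, 42, 68, 110, 178, 288, 466, 754
Adding these values together:

1968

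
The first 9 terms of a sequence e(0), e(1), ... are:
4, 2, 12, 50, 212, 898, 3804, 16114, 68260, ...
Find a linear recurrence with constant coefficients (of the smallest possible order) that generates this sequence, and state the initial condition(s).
Look for the lowest-order linear relation among consecutive terms.
Observation: e(n) - 4·e(n-1) - (1)·e(n-2) = 0 holds for the shown terms, and no order-1 relation e(n) = α·e(n-1) + β fits.
Check at n=3: 4·12 + (1)·2 = 50. ✓

e(n) = 4e(n-1) + e(n-2), e(0) = 4, e(1) = 2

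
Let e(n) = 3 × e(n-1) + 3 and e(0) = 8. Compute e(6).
Computing step by step:
e(0) = 8
e(1) = 3 × 8 + 3 = 27
e(2) = 3 × 27 + 3 = 84
e(3) = 3 × 84 + 3 = 255
e(4) = 3 × 255 + 3 = 768
e(5) = 3 × 768 + 3 = 2307
e(6) = 3 × 2307 + 3 = 6924

6924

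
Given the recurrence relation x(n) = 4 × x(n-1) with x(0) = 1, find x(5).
Computing step by step:
x(0) = 1
x(1) = 4 × 1 = 4
x(2) = 4 × 4 = 16
x(3) = 4 × 16 = 64
x(4) = 4 × 64 = 256
x(5) = 4 × 256 = 1024

1024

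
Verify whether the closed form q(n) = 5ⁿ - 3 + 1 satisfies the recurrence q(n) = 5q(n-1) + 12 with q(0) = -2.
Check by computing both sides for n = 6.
From the recurrence with q(0) = -2:
  q(0) = -2, q(1) = 2, q(2) = 22, q(3) = 122, q(4) = 622, q(5) = 3122, q(6) = 15622
  so the recurrence gives q(6) = 15622.
From the proposed closed form q(n) = 5ⁿ - 3 + 1:
  q(6) = 15623.
The recurrence gives 15622 but the closed form gives 15623, so the closed form does not satisfy the recurrence.

No, the closed form is incorrect.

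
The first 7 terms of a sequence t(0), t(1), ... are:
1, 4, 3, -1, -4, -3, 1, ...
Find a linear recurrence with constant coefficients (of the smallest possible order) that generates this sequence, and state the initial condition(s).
Look for the lowest-order linear relation among consecutive terms.
Observation: t(n) - 1·t(n-1) - (-1)·t(n-2) = 0 holds for the shown terms, and no order-1 relation t(n) = α·t(n-1) + β fits.
Check at n=3: 1·3 + (-1)·4 = -1. ✓

t(n) = t(n-1) - t(n-2), t(0) = 1, t(1) = 4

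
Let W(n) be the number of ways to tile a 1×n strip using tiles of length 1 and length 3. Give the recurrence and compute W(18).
Condition on the last tile: it has length 1 (leaving a 1×(n-1) strip) or length 3 (leaving a 1×(n-3) strip), so W(n) = W(n-1) + W(n-3) (order-3 linear recurrence).
For 0 ≤ i < 3 only unit tiles fit, so W(i) = 1.
Iterating the recurrence: W(3) = 2, W(4) = 3, W(5) = 4, W(6) = 6, W(7) = 9, W(8) = 13, W(9) = 19, W(10) = 28, W(11) = 41, W(12) = 60, W(13) = 88, W(14) = 129, W(15) = 189, W(16) = 277, W(17) = 406, W(18) = 595.

W(n) = W(n-1) + W(n-3), with W(i) = 1 for 0 ≤ i < 3; W(18) = 595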